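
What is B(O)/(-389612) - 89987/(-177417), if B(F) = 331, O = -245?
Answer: 35001290017/69123792204 ≈ 0.50636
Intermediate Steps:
B(O)/(-389612) - 89987/(-177417) = 331/(-389612) - 89987/(-177417) = 331*(-1/389612) - 89987*(-1/177417) = -331/389612 + 89987/177417 = 35001290017/69123792204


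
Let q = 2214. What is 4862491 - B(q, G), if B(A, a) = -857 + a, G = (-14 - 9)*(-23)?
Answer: 4862819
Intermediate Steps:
G = 529 (G = -23*(-23) = 529)
4862491 - B(q, G) = 4862491 - (-857 + 529) = 4862491 - 1*(-328) = 4862491 + 328 = 4862819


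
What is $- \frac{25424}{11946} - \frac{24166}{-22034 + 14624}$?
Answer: $\frac{8357933}{7376655} \approx 1.133$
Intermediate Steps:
$- \frac{25424}{11946} - \frac{24166}{-22034 + 14624} = \left(-25424\right) \frac{1}{11946} - \frac{24166}{-7410} = - \frac{12712}{5973} - - \frac{12083}{3705} = - \frac{12712}{5973} + \frac{12083}{3705} = \frac{8357933}{7376655}$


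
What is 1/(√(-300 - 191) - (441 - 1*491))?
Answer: 50/2991 - I*√491/2991 ≈ 0.016717 - 0.0074084*I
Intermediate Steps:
1/(√(-300 - 191) - (441 - 1*491)) = 1/(√(-491) - (441 - 491)) = 1/(I*√491 - 1*(-50)) = 1/(I*√491 + 50) = 1/(50 + I*√491)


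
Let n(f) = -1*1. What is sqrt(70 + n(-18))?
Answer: sqrt(69) ≈ 8.3066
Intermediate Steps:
n(f) = -1
sqrt(70 + n(-18)) = sqrt(70 - 1) = sqrt(69)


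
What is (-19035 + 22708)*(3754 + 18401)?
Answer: 81375315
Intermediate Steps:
(-19035 + 22708)*(3754 + 18401) = 3673*22155 = 81375315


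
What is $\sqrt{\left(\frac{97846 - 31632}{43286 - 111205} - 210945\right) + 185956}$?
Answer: $\frac{i \sqrt{115278518317495}}{67919} \approx 158.08 i$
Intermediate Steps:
$\sqrt{\left(\frac{97846 - 31632}{43286 - 111205} - 210945\right) + 185956} = \sqrt{\left(\frac{66214}{-67919} - 210945\right) + 185956} = \sqrt{\left(66214 \left(- \frac{1}{67919}\right) - 210945\right) + 185956} = \sqrt{\left(- \frac{66214}{67919} - 210945\right) + 185956} = \sqrt{- \frac{14327239669}{67919} + 185956} = \sqrt{- \frac{1697294105}{67919}} = \frac{i \sqrt{115278518317495}}{67919}$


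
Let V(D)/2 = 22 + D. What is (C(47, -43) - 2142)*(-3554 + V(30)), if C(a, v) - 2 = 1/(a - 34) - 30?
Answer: 97321050/13 ≈ 7.4862e+6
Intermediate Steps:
V(D) = 44 + 2*D (V(D) = 2*(22 + D) = 44 + 2*D)
C(a, v) = -28 + 1/(-34 + a) (C(a, v) = 2 + (1/(a - 34) - 30) = 2 + (1/(-34 + a) - 30) = 2 + (-30 + 1/(-34 + a)) = -28 + 1/(-34 + a))
(C(47, -43) - 2142)*(-3554 + V(30)) = ((953 - 28*47)/(-34 + 47) - 2142)*(-3554 + (44 + 2*30)) = ((953 - 1316)/13 - 2142)*(-3554 + (44 + 60)) = ((1/13)*(-363) - 2142)*(-3554 + 104) = (-363/13 - 2142)*(-3450) = -28209/13*(-3450) = 97321050/13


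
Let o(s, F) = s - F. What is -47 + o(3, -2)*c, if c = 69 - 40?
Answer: 98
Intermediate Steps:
c = 29
-47 + o(3, -2)*c = -47 + (3 - 1*(-2))*29 = -47 + (3 + 2)*29 = -47 + 5*29 = -47 + 145 = 98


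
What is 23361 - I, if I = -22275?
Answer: 45636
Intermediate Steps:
23361 - I = 23361 - 1*(-22275) = 23361 + 22275 = 45636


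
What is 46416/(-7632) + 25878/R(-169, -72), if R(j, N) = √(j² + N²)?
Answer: -967/159 + 25878*√33745/33745 ≈ 134.79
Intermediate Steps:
R(j, N) = √(N² + j²)
46416/(-7632) + 25878/R(-169, -72) = 46416/(-7632) + 25878/(√((-72)² + (-169)²)) = 46416*(-1/7632) + 25878/(√(5184 + 28561)) = -967/159 + 25878/(√33745) = -967/159 + 25878*(√33745/33745) = -967/159 + 25878*√33745/33745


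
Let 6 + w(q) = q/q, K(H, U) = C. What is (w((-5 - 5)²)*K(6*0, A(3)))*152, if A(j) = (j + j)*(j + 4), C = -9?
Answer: 6840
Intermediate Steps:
A(j) = 2*j*(4 + j) (A(j) = (2*j)*(4 + j) = 2*j*(4 + j))
K(H, U) = -9
w(q) = -5 (w(q) = -6 + q/q = -6 + 1 = -5)
(w((-5 - 5)²)*K(6*0, A(3)))*152 = -5*(-9)*152 = 45*152 = 6840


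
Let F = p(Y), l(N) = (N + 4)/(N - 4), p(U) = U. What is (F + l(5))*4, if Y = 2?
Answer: 44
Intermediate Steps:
l(N) = (4 + N)/(-4 + N)
F = 2
(F + l(5))*4 = (2 + (4 + 5)/(-4 + 5))*4 = (2 + 9/1)*4 = (2 + 1*9)*4 = (2 + 9)*4 = 11*4 = 44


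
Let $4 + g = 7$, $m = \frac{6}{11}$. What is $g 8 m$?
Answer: $\frac{144}{11} \approx 13.091$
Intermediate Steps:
$m = \frac{6}{11}$ ($m = 6 \cdot \frac{1}{11} = \frac{6}{11} \approx 0.54545$)
$g = 3$ ($g = -4 + 7 = 3$)
$g 8 m = 3 \cdot 8 \cdot \frac{6}{11} = 24 \cdot \frac{6}{11} = \frac{144}{11}$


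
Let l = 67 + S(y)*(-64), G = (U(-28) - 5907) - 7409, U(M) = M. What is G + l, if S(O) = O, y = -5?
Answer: -12957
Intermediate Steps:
G = -13344 (G = (-28 - 5907) - 7409 = -5935 - 7409 = -13344)
l = 387 (l = 67 - 5*(-64) = 67 + 320 = 387)
G + l = -13344 + 387 = -12957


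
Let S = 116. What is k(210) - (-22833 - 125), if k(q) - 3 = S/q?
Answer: 2410963/105 ≈ 22962.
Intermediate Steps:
k(q) = 3 + 116/q
k(210) - (-22833 - 125) = (3 + 116/210) - (-22833 - 125) = (3 + 116*(1/210)) - 1*(-22958) = (3 + 58/105) + 22958 = 373/105 + 22958 = 2410963/105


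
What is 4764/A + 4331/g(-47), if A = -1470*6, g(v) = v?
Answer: -3201944/34545 ≈ -92.689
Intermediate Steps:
A = -8820
4764/A + 4331/g(-47) = 4764/(-8820) + 4331/(-47) = 4764*(-1/8820) + 4331*(-1/47) = -397/735 - 4331/47 = -3201944/34545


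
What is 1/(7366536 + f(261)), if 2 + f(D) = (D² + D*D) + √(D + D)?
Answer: 3751388/28145823852827 - 3*√58/56291647705654 ≈ 1.3328e-7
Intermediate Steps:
f(D) = -2 + 2*D² + √2*√D (f(D) = -2 + ((D² + D*D) + √(D + D)) = -2 + ((D² + D²) + √(2*D)) = -2 + (2*D² + √2*√D) = -2 + 2*D² + √2*√D)
1/(7366536 + f(261)) = 1/(7366536 + (-2 + 2*261² + √2*√261)) = 1/(7366536 + (-2 + 2*68121 + √2*(3*√29))) = 1/(7366536 + (-2 + 136242 + 3*√58)) = 1/(7366536 + (136240 + 3*√58)) = 1/(7502776 + 3*√58)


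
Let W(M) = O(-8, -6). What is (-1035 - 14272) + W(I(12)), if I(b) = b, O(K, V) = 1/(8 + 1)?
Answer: -137762/9 ≈ -15307.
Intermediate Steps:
O(K, V) = 1/9
W(M) = 1/9
(-1035 - 14272) + W(I(12)) = (-1035 - 14272) + 1/9 = -15307 + 1/9 = -137762/9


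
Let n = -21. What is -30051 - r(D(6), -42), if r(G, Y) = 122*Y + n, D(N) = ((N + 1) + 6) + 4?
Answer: -24906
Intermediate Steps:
D(N) = 11 + N (D(N) = ((1 + N) + 6) + 4 = (7 + N) + 4 = 11 + N)
r(G, Y) = -21 + 122*Y (r(G, Y) = 122*Y - 21 = -21 + 122*Y)
-30051 - r(D(6), -42) = -30051 - (-21 + 122*(-42)) = -30051 - (-21 - 5124) = -30051 - 1*(-5145) = -30051 + 5145 = -24906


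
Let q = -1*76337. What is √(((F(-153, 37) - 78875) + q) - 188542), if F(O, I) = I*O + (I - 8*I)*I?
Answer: I*√358998 ≈ 599.16*I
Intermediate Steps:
q = -76337
F(O, I) = -7*I² + I*O (F(O, I) = I*O + (-7*I)*I = I*O - 7*I² = -7*I² + I*O)
√(((F(-153, 37) - 78875) + q) - 188542) = √(((37*(-153 - 7*37) - 78875) - 76337) - 188542) = √(((37*(-153 - 259) - 78875) - 76337) - 188542) = √(((37*(-412) - 78875) - 76337) - 188542) = √(((-15244 - 78875) - 76337) - 188542) = √((-94119 - 76337) - 188542) = √(-170456 - 188542) = √(-358998) = I*√358998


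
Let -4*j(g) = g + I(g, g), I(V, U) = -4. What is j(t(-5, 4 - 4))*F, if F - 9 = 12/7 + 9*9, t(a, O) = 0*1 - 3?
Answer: 321/2 ≈ 160.50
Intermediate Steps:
t(a, O) = -3 (t(a, O) = 0 - 3 = -3)
j(g) = 1 - g/4 (j(g) = -(g - 4)/4 = -(-4 + g)/4 = 1 - g/4)
F = 642/7 (F = 9 + (12/7 + 9*9) = 9 + (12*(1/7) + 81) = 9 + (12/7 + 81) = 9 + 579/7 = 642/7 ≈ 91.714)
j(t(-5, 4 - 4))*F = (1 - 1/4*(-3))*(642/7) = (1 + 3/4)*(642/7) = (7/4)*(642/7) = 321/2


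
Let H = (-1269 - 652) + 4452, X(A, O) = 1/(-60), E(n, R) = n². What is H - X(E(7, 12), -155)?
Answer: 151861/60 ≈ 2531.0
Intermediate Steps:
X(A, O) = -1/60
H = 2531 (H = -1921 + 4452 = 2531)
H - X(E(7, 12), -155) = 2531 - 1*(-1/60) = 2531 + 1/60 = 151861/60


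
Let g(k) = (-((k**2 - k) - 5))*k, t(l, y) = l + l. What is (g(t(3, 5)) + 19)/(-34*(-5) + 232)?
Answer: -131/402 ≈ -0.32587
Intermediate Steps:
t(l, y) = 2*l
g(k) = k*(5 + k - k**2) (g(k) = (-(-5 + k**2 - k))*k = (5 + k - k**2)*k = k*(5 + k - k**2))
(g(t(3, 5)) + 19)/(-34*(-5) + 232) = ((2*3)*(5 + 2*3 - (2*3)**2) + 19)/(-34*(-5) + 232) = (6*(5 + 6 - 1*6**2) + 19)/(170 + 232) = (6*(5 + 6 - 1*36) + 19)/402 = (6*(5 + 6 - 36) + 19)*(1/402) = (6*(-25) + 19)*(1/402) = (-150 + 19)*(1/402) = -131*1/402 = -131/402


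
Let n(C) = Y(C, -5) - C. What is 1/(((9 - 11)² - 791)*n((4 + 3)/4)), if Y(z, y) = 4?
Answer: -4/7083 ≈ -0.00056473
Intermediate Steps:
n(C) = 4 - C
1/(((9 - 11)² - 791)*n((4 + 3)/4)) = 1/(((9 - 11)² - 791)*(4 - (4 + 3)/4)) = 1/(((-2)² - 791)*(4 - 7/4)) = 1/((4 - 791)*(4 - 1*7/4)) = 1/(-787*(4 - 7/4)) = 1/(-787*9/4) = 1/(-7083/4) = -4/7083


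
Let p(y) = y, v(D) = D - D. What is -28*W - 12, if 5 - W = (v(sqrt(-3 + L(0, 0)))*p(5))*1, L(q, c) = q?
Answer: -152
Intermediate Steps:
v(D) = 0
W = 5 (W = 5 - 0*5 = 5 - 0 = 5 - 1*0 = 5 + 0 = 5)
-28*W - 12 = -28*5 - 12 = -140 - 12 = -152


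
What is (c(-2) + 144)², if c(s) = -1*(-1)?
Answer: 21025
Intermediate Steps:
c(s) = 1
(c(-2) + 144)² = (1 + 144)² = 145² = 21025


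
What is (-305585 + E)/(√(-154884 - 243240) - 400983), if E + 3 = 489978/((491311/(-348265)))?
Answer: 42875900424453118/26332265773838481 + 641561868076*I*√11059/26332265773838481 ≈ 1.6283 + 0.0025622*I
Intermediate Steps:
E = -170643662103/491311 (E = -3 + 489978/((491311/(-348265))) = -3 + 489978/((491311*(-1/348265))) = -3 + 489978/(-491311/348265) = -3 + 489978*(-348265/491311) = -3 - 170642188170/491311 = -170643662103/491311 ≈ -3.4732e+5)
(-305585 + E)/(√(-154884 - 243240) - 400983) = (-305585 - 170643662103/491311)/(√(-154884 - 243240) - 400983) = -320780934038/(491311*(√(-398124) - 400983)) = -320780934038/(491311*(6*I*√11059 - 400983)) = -320780934038/(491311*(-400983 + 6*I*√11059))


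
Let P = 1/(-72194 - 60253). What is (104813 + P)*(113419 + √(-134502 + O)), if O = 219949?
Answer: 1574501545474790/132447 + 13882167410*√85447/132447 ≈ 1.1918e+10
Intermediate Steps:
P = -1/132447 (P = 1/(-132447) = -1/132447 ≈ -7.5502e-6)
(104813 + P)*(113419 + √(-134502 + O)) = (104813 - 1/132447)*(113419 + √(-134502 + 219949)) = 13882167410*(113419 + √85447)/132447 = 1574501545474790/132447 + 13882167410*√85447/132447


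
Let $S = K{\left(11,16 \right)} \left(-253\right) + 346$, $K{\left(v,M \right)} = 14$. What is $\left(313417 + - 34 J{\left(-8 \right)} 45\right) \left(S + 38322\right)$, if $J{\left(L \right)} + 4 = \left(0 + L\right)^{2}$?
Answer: $7784518742$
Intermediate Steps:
$J{\left(L \right)} = -4 + L^{2}$ ($J{\left(L \right)} = -4 + \left(0 + L\right)^{2} = -4 + L^{2}$)
$S = -3196$ ($S = 14 \left(-253\right) + 346 = -3542 + 346 = -3196$)
$\left(313417 + - 34 J{\left(-8 \right)} 45\right) \left(S + 38322\right) = \left(313417 + - 34 \left(-4 + \left(-8\right)^{2}\right) 45\right) \left(-3196 + 38322\right) = \left(313417 + - 34 \left(-4 + 64\right) 45\right) 35126 = \left(313417 + \left(-34\right) 60 \cdot 45\right) 35126 = \left(313417 - 91800\right) 35126 = 221617 \cdot 35126 = 7784518742$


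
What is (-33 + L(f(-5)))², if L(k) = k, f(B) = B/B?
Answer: 1024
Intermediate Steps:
f(B) = 1
(-33 + L(f(-5)))² = (-33 + 1)² = (-32)² = 1024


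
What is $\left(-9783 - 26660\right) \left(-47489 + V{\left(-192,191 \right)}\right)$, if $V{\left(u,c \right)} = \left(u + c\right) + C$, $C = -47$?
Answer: $1732390891$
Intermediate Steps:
$V{\left(u,c \right)} = -47 + c + u$ ($V{\left(u,c \right)} = \left(u + c\right) - 47 = \left(c + u\right) - 47 = -47 + c + u$)
$\left(-9783 - 26660\right) \left(-47489 + V{\left(-192,191 \right)}\right) = \left(-9783 - 26660\right) \left(-47489 - 48\right) = - 36443 \left(-47489 - 48\right) = \left(-36443\right) \left(-47537\right) = 1732390891$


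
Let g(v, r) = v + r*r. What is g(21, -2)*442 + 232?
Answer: 11282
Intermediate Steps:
g(v, r) = v + r²
g(21, -2)*442 + 232 = (21 + (-2)²)*442 + 232 = (21 + 4)*442 + 232 = 25*442 + 232 = 11050 + 232 = 11282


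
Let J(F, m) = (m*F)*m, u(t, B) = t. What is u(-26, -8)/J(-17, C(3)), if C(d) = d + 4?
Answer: 26/833 ≈ 0.031212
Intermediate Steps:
C(d) = 4 + d
J(F, m) = F*m**2 (J(F, m) = (F*m)*m = F*m**2)
u(-26, -8)/J(-17, C(3)) = -26*(-1/(17*(4 + 3)**2)) = -26/((-17*7**2)) = -26/((-17*49)) = -26/(-833) = -26*(-1/833) = 26/833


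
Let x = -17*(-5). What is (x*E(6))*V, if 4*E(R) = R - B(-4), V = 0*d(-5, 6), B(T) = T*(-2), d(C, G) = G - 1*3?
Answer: 0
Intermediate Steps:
d(C, G) = -3 + G (d(C, G) = G - 3 = -3 + G)
B(T) = -2*T
x = 85
V = 0 (V = 0*(-3 + 6) = 0*3 = 0)
E(R) = -2 + R/4 (E(R) = (R - (-2)*(-4))/4 = (R - 1*8)/4 = (R - 8)/4 = (-8 + R)/4 = -2 + R/4)
(x*E(6))*V = (85*(-2 + (¼)*6))*0 = (85*(-2 + 3/2))*0 = (85*(-½))*0 = -85/2*0 = 0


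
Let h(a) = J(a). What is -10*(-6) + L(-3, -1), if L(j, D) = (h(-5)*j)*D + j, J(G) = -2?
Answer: 51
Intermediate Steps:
h(a) = -2
L(j, D) = j - 2*D*j (L(j, D) = (-2*j)*D + j = -2*D*j + j = j - 2*D*j)
-10*(-6) + L(-3, -1) = -10*(-6) - 3*(1 - 2*(-1)) = 60 - 3*(1 + 2) = 60 - 3*3 = 60 - 9 = 51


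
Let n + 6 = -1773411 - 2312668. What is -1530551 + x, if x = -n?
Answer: 2555534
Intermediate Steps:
n = -4086085 (n = -6 + (-1773411 - 2312668) = -6 - 4086079 = -4086085)
x = 4086085 (x = -1*(-4086085) = 4086085)
-1530551 + x = -1530551 + 4086085 = 2555534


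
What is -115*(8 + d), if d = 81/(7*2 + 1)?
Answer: -1541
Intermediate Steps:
d = 27/5 (d = 81/(14 + 1) = 81/15 = 81*(1/15) = 27/5 ≈ 5.4000)
-115*(8 + d) = -115*(8 + 27/5) = -115*67/5 = -1541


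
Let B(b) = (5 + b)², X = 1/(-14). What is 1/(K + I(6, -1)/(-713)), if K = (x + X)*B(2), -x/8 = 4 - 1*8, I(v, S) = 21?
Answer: 1426/2230935 ≈ 0.00063919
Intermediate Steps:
X = -1/14 ≈ -0.071429
x = 32 (x = -8*(4 - 1*8) = -8*(4 - 8) = -8*(-4) = 32)
K = 3129/2 (K = (32 - 1/14)*(5 + 2)² = (447/14)*7² = (447/14)*49 = 3129/2 ≈ 1564.5)
1/(K + I(6, -1)/(-713)) = 1/(3129/2 + 21/(-713)) = 1/(3129/2 + 21*(-1/713)) = 1/(3129/2 - 21/713) = 1/(2230935/1426) = 1426/2230935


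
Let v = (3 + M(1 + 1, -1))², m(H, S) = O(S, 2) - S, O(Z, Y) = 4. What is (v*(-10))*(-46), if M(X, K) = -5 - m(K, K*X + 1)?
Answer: 22540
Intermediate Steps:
m(H, S) = 4 - S
M(X, K) = -8 + K*X (M(X, K) = -5 - (4 - (K*X + 1)) = -5 - (4 - (1 + K*X)) = -5 - (4 + (-1 - K*X)) = -5 - (3 - K*X) = -5 + (-3 + K*X) = -8 + K*X)
v = 49 (v = (3 + (-8 - (1 + 1)))² = (3 + (-8 - 1*2))² = (3 + (-8 - 2))² = (3 - 10)² = (-7)² = 49)
(v*(-10))*(-46) = (49*(-10))*(-46) = -490*(-46) = 22540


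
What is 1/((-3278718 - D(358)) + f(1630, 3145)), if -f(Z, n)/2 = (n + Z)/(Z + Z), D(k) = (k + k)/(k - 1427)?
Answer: -348494/1142614338171 ≈ -3.0500e-7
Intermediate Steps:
D(k) = 2*k/(-1427 + k) (D(k) = (2*k)/(-1427 + k) = 2*k/(-1427 + k))
f(Z, n) = -(Z + n)/Z (f(Z, n) = -2*(n + Z)/(Z + Z) = -2*(Z + n)/(2*Z) = -2*(Z + n)*1/(2*Z) = -(Z + n)/Z)
1/((-3278718 - D(358)) + f(1630, 3145)) = 1/((-3278718 - 2*358/(-1427 + 358)) + (-1*1630 - 1*3145)/1630) = 1/((-3278718 - 2*358/(-1069)) + (-1630 - 3145)/1630) = 1/((-3278718 - 2*358*(-1)/1069) + (1/1630)*(-4775)) = 1/((-3278718 - 1*(-716/1069)) - 955/326) = 1/((-3278718 + 716/1069) - 955/326) = 1/(-3504948826/1069 - 955/326) = 1/(-1142614338171/348494) = -348494/1142614338171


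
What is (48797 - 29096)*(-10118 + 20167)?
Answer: 197975349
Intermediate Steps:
(48797 - 29096)*(-10118 + 20167) = 19701*10049 = 197975349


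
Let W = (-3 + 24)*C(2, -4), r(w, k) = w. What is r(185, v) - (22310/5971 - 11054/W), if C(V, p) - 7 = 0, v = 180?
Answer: 32157887/125391 ≈ 256.46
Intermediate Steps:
C(V, p) = 7 (C(V, p) = 7 + 0 = 7)
W = 147 (W = (-3 + 24)*7 = 21*7 = 147)
r(185, v) - (22310/5971 - 11054/W) = 185 - (22310/5971 - 11054/147) = 185 - 1*(-8960552/125391) = 185 + 8960552/125391 = 32157887/125391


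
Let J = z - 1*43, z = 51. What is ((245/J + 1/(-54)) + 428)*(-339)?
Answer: -11193667/72 ≈ -1.5547e+5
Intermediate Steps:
J = 8 (J = 51 - 1*43 = 51 - 43 = 8)
((245/J + 1/(-54)) + 428)*(-339) = ((245/8 + 1/(-54)) + 428)*(-339) = ((245*(⅛) + 1*(-1/54)) + 428)*(-339) = ((245/8 - 1/54) + 428)*(-339) = (6611/216 + 428)*(-339) = (99059/216)*(-339) = -11193667/72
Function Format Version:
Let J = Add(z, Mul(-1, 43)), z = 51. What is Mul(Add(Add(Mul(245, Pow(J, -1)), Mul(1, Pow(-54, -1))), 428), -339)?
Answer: Rational(-11193667, 72) ≈ -1.5547e+5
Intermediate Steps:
J = 8 (J = Add(51, Mul(-1, 43)) = Add(51, -43) = 8)
Mul(Add(Add(Mul(245, Pow(J, -1)), Mul(1, Pow(-54, -1))), 428), -339) = Mul(Add(Add(Mul(245, Pow(8, -1)), Mul(1, Pow(-54, -1))), 428), -339) = Mul(Add(Add(Mul(245, Rational(1, 8)), Mul(1, Rational(-1, 54))), 428), -339) = Mul(Add(Add(Rational(245, 8), Rational(-1, 54)), 428), -339) = Mul(Add(Rational(6611, 216), 428), -339) = Mul(Rational(99059, 216), -339) = Rational(-11193667, 72)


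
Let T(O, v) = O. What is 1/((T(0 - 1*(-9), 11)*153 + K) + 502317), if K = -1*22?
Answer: 1/503672 ≈ 1.9854e-6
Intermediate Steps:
K = -22
1/((T(0 - 1*(-9), 11)*153 + K) + 502317) = 1/(((0 - 1*(-9))*153 - 22) + 502317) = 1/(((0 + 9)*153 - 22) + 502317) = 1/((9*153 - 22) + 502317) = 1/((1377 - 22) + 502317) = 1/(1355 + 502317) = 1/503672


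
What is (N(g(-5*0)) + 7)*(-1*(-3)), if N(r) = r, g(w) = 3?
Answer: 30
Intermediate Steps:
(N(g(-5*0)) + 7)*(-1*(-3)) = (3 + 7)*(-1*(-3)) = 10*3 = 30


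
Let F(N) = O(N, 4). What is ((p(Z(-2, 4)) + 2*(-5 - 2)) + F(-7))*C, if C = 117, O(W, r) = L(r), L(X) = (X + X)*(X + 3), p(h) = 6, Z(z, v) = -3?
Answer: 5616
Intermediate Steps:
L(X) = 2*X*(3 + X) (L(X) = (2*X)*(3 + X) = 2*X*(3 + X))
O(W, r) = 2*r*(3 + r)
F(N) = 56 (F(N) = 2*4*(3 + 4) = 2*4*7 = 56)
((p(Z(-2, 4)) + 2*(-5 - 2)) + F(-7))*C = ((6 + 2*(-5 - 2)) + 56)*117 = ((6 + 2*(-7)) + 56)*117 = ((6 - 14) + 56)*117 = (-8 + 56)*117 = 48*117 = 5616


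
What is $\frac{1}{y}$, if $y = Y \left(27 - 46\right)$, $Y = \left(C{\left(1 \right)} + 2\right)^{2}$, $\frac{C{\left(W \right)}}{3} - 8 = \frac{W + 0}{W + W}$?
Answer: $- \frac{4}{57475} \approx -6.9596 \cdot 10^{-5}$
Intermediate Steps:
$C{\left(W \right)} = \frac{51}{2}$ ($C{\left(W \right)} = 24 + 3 \frac{W + 0}{W + W} = 24 + 3 \frac{W}{2 W} = 24 + 3 W \frac{1}{2 W} = 24 + 3 \cdot \frac{1}{2} = 24 + \frac{3}{2} = \frac{51}{2}$)
$Y = \frac{3025}{4}$ ($Y = \left(\frac{51}{2} + 2\right)^{2} = \left(\frac{55}{2}\right)^{2} = \frac{3025}{4} \approx 756.25$)
$y = - \frac{57475}{4}$ ($y = \frac{3025 \left(27 - 46\right)}{4} = \frac{3025}{4} \left(-19\right) = - \frac{57475}{4} \approx -14369.0$)
$\frac{1}{y} = \frac{1}{- \frac{57475}{4}} = - \frac{4}{57475}$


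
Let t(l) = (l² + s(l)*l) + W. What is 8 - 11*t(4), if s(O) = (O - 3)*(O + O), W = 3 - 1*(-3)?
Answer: -586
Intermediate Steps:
W = 6 (W = 3 + 3 = 6)
s(O) = 2*O*(-3 + O) (s(O) = (-3 + O)*(2*O) = 2*O*(-3 + O))
t(l) = 6 + l² + 2*l²*(-3 + l) (t(l) = (l² + (2*l*(-3 + l))*l) + 6 = (l² + 2*l²*(-3 + l)) + 6 = 6 + l² + 2*l²*(-3 + l))
8 - 11*t(4) = 8 - 11*(6 - 5*4² + 2*4³) = 8 - 11*(6 - 5*16 + 2*64) = 8 - 11*(6 - 80 + 128) = 8 - 11*54 = 8 - 594 = -586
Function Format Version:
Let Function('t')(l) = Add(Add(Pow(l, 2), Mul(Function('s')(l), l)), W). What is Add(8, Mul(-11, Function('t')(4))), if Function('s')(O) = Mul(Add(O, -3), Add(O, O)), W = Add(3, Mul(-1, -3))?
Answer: -586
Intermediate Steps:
W = 6 (W = Add(3, 3) = 6)
Function('s')(O) = Mul(2, O, Add(-3, O)) (Function('s')(O) = Mul(Add(-3, O), Mul(2, O)) = Mul(2, O, Add(-3, O)))
Function('t')(l) = Add(6, Pow(l, 2), Mul(2, Pow(l, 2), Add(-3, l))) (Function('t')(l) = Add(Add(Pow(l, 2), Mul(Mul(2, l, Add(-3, l)), l)), 6) = Add(Add(Pow(l, 2), Mul(2, Pow(l, 2), Add(-3, l))), 6) = Add(6, Pow(l, 2), Mul(2, Pow(l, 2), Add(-3, l))))
Add(8, Mul(-11, Function('t')(4))) = Add(8, Mul(-11, Add(6, Mul(-5, Pow(4, 2)), Mul(2, Pow(4, 3))))) = Add(8, Mul(-11, Add(6, Mul(-5, 16), Mul(2, 64)))) = Add(8, Mul(-11, Add(6, -80, 128))) = Add(8, Mul(-11, 54)) = Add(8, -594) = -586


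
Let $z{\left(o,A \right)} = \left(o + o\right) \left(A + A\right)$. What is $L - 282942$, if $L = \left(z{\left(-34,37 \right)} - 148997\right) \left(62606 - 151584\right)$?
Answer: $13704909420$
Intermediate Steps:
$z{\left(o,A \right)} = 4 A o$ ($z{\left(o,A \right)} = 2 o 2 A = 4 A o$)
$L = 13705192362$ ($L = \left(4 \cdot 37 \left(-34\right) - 148997\right) \left(62606 - 151584\right) = \left(-5032 - 148997\right) \left(62606 - 151584\right) = \left(-154029\right) \left(-88978\right) = 13705192362$)
$L - 282942 = 13705192362 - 282942 = 13704909420$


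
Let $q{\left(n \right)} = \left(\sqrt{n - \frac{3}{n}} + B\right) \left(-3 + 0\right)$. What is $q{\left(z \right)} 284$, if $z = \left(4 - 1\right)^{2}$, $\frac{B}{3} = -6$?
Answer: $15336 - 284 \sqrt{78} \approx 12828.0$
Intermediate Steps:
$B = -18$ ($B = 3 \left(-6\right) = -18$)
$z = 9$ ($z = 3^{2} = 9$)
$q{\left(n \right)} = 54 - 3 \sqrt{n - \frac{3}{n}}$ ($q{\left(n \right)} = \left(\sqrt{n - \frac{3}{n}} - 18\right) \left(-3 + 0\right) = \left(-18 + \sqrt{n - \frac{3}{n}}\right) \left(-3\right) = 54 - 3 \sqrt{n - \frac{3}{n}}$)
$q{\left(z \right)} 284 = \left(54 - 3 \sqrt{9 - \frac{3}{9}}\right) 284 = \left(54 - 3 \sqrt{9 - \frac{1}{3}}\right) 284 = \left(54 - 3 \sqrt{\frac{26}{3}}\right) 284 = \left(54 - 3 \frac{\sqrt{78}}{3}\right) 284 = \left(54 - \sqrt{78}\right) 284 = 15336 - 284 \sqrt{78}$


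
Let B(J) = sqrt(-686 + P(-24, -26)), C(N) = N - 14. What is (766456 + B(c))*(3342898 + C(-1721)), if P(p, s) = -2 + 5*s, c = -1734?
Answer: 2560854428328 + 3341163*I*sqrt(818) ≈ 2.5609e+12 + 9.556e+7*I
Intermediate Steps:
C(N) = -14 + N
B(J) = I*sqrt(818) (B(J) = sqrt(-686 + (-2 + 5*(-26))) = sqrt(-686 + (-2 - 130)) = sqrt(-686 - 132) = sqrt(-818) = I*sqrt(818))
(766456 + B(c))*(3342898 + C(-1721)) = (766456 + I*sqrt(818))*(3342898 + (-14 - 1721)) = (766456 + I*sqrt(818))*(3342898 - 1735) = (766456 + I*sqrt(818))*3341163 = 2560854428328 + 3341163*I*sqrt(818)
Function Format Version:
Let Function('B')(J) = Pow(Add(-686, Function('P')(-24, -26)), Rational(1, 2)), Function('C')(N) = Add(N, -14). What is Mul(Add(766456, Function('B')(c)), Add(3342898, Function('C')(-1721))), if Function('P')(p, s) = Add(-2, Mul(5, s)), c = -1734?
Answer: Add(2560854428328, Mul(3341163, I, Pow(818, Rational(1, 2)))) ≈ Add(2.5609e+12, Mul(9.5560e+7, I))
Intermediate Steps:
Function('C')(N) = Add(-14, N)
Function('B')(J) = Mul(I, Pow(818, Rational(1, 2))) (Function('B')(J) = Pow(Add(-686, Add(-2, Mul(5, -26))), Rational(1, 2)) = Pow(Add(-686, Add(-2, -130)), Rational(1, 2)) = Pow(Add(-686, -132), Rational(1, 2)) = Pow(-818, Rational(1, 2)) = Mul(I, Pow(818, Rational(1, 2))))
Mul(Add(766456, Function('B')(c)), Add(3342898, Function('C')(-1721))) = Mul(Add(766456, Mul(I, Pow(818, Rational(1, 2)))), Add(3342898, Add(-14, -1721))) = Mul(Add(766456, Mul(I, Pow(818, Rational(1, 2)))), Add(3342898, -1735)) = Mul(Add(766456, Mul(I, Pow(818, Rational(1, 2)))), 3341163) = Add(2560854428328, Mul(3341163, I, Pow(818, Rational(1, 2))))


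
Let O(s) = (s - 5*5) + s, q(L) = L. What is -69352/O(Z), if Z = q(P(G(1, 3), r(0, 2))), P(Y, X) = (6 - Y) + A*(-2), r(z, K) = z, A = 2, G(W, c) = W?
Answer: 69352/23 ≈ 3015.3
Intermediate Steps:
P(Y, X) = 2 - Y (P(Y, X) = (6 - Y) + 2*(-2) = (6 - Y) - 4 = 2 - Y)
Z = 1 (Z = 2 - 1*1 = 2 - 1 = 1)
O(s) = -25 + 2*s (O(s) = (s - 1*25) + s = (s - 25) + s = (-25 + s) + s = -25 + 2*s)
-69352/O(Z) = -69352/(-25 + 2*1) = -69352/(-25 + 2) = -69352/(-23) = -69352*(-1/23) = 69352/23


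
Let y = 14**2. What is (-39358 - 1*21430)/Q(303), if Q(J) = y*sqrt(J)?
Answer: -2171*sqrt(303)/2121 ≈ -17.817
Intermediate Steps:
y = 196
Q(J) = 196*sqrt(J)
(-39358 - 1*21430)/Q(303) = (-39358 - 1*21430)/((196*sqrt(303))) = (-39358 - 21430)*(sqrt(303)/59388) = -2171*sqrt(303)/2121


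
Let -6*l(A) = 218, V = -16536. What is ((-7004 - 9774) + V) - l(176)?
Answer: -99833/3 ≈ -33278.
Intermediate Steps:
l(A) = -109/3 (l(A) = -1/6*218 = -109/3)
((-7004 - 9774) + V) - l(176) = ((-7004 - 9774) - 16536) - 1*(-109/3) = (-16778 - 16536) + 109/3 = -33314 + 109/3 = -99833/3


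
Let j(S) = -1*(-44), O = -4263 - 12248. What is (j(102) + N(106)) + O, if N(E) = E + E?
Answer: -16255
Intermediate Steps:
O = -16511
N(E) = 2*E
j(S) = 44
(j(102) + N(106)) + O = (44 + 2*106) - 16511 = (44 + 212) - 16511 = 256 - 16511 = -16255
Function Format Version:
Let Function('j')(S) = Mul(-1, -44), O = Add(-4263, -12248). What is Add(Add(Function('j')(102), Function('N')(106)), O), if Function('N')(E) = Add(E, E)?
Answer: -16255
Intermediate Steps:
O = -16511
Function('N')(E) = Mul(2, E)
Function('j')(S) = 44
Add(Add(Function('j')(102), Function('N')(106)), O) = Add(Add(44, Mul(2, 106)), -16511) = Add(Add(44, 212), -16511) = Add(256, -16511) = -16255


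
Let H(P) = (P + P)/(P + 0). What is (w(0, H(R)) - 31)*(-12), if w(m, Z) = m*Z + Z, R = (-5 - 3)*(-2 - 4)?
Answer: 348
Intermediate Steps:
R = 48 (R = -8*(-6) = 48)
H(P) = 2 (H(P) = (2*P)/P = 2)
w(m, Z) = Z + Z*m (w(m, Z) = Z*m + Z = Z + Z*m)
(w(0, H(R)) - 31)*(-12) = (2*(1 + 0) - 31)*(-12) = (2*1 - 31)*(-12) = (2 - 31)*(-12) = -29*(-12) = 348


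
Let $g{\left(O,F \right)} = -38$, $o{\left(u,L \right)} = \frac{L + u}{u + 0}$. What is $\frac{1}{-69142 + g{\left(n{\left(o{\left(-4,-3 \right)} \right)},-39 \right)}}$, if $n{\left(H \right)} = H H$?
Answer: $- \frac{1}{69180} \approx -1.4455 \cdot 10^{-5}$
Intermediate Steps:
$o{\left(u,L \right)} = \frac{L + u}{u}$
$n{\left(H \right)} = H^{2}$
$\frac{1}{-69142 + g{\left(n{\left(o{\left(-4,-3 \right)} \right)},-39 \right)}} = \frac{1}{-69142 - 38} = \frac{1}{-69180} = - \frac{1}{69180}$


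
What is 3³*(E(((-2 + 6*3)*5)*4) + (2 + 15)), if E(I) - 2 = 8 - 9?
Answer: 486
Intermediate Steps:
E(I) = 1 (E(I) = 2 + (8 - 9) = 2 - 1 = 1)
3³*(E(((-2 + 6*3)*5)*4) + (2 + 15)) = 3³*(1 + (2 + 15)) = 27*(1 + 17) = 27*18 = 486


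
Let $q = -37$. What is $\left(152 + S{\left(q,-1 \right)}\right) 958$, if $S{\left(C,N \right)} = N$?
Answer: $144658$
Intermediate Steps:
$\left(152 + S{\left(q,-1 \right)}\right) 958 = \left(152 - 1\right) 958 = 151 \cdot 958 = 144658$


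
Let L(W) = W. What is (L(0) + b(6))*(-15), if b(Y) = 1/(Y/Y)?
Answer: -15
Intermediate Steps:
b(Y) = 1 (b(Y) = 1/1 = 1*1 = 1)
(L(0) + b(6))*(-15) = (0 + 1)*(-15) = 1*(-15) = -15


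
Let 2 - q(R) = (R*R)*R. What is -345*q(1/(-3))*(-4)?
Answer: 25300/9 ≈ 2811.1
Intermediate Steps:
q(R) = 2 - R³ (q(R) = 2 - R*R*R = 2 - R²*R = 2 - R³)
-345*q(1/(-3))*(-4) = -345*(2 - (1/(-3))³)*(-4) = -345*(2 - (1*(-⅓))³)*(-4) = -345*(2 - (-⅓)³)*(-4) = -345*(2 - 1*(-1/27))*(-4) = -345*(2 + 1/27)*(-4) = -6325*(-4)/9 = -345*(-220/27) = 25300/9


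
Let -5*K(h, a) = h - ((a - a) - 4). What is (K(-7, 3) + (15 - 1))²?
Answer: 5329/25 ≈ 213.16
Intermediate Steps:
K(h, a) = -⅘ - h/5 (K(h, a) = -(h - ((a - a) - 4))/5 = -(h - (0 - 4))/5 = -(h - 1*(-4))/5 = -(h + 4)/5 = -(4 + h)/5 = -⅘ - h/5)
(K(-7, 3) + (15 - 1))² = ((-⅘ - ⅕*(-7)) + (15 - 1))² = ((-⅘ + 7/5) + 14)² = (⅗ + 14)² = (73/5)² = 5329/25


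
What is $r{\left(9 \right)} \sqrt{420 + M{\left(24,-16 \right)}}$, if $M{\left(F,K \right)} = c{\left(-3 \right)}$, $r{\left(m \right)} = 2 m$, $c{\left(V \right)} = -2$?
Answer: $18 \sqrt{418} \approx 368.01$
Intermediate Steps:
$M{\left(F,K \right)} = -2$
$r{\left(9 \right)} \sqrt{420 + M{\left(24,-16 \right)}} = 2 \cdot 9 \sqrt{420 - 2} = 18 \sqrt{418}$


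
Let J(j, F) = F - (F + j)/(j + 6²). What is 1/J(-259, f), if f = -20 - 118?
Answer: -223/31171 ≈ -0.0071541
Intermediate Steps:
f = -138
J(j, F) = F - (F + j)/(36 + j) (J(j, F) = F - (F + j)/(j + 36) = F - (F + j)/(36 + j))
1/J(-259, f) = 1/((-1*(-259) + 35*(-138) - 138*(-259))/(36 - 259)) = 1/((259 - 4830 + 35742)/(-223)) = 1/(-1/223*31171) = 1/(-31171/223) = -223/31171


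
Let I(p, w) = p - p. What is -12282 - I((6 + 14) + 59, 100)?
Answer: -12282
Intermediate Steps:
I(p, w) = 0
-12282 - I((6 + 14) + 59, 100) = -12282 - 1*0 = -12282 + 0 = -12282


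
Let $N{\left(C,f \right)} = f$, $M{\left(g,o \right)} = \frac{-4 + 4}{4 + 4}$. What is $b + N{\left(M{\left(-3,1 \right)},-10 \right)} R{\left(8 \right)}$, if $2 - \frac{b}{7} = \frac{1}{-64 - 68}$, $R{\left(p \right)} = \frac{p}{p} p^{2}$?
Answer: $- \frac{82625}{132} \approx -625.95$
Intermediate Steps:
$M{\left(g,o \right)} = 0$ ($M{\left(g,o \right)} = \frac{0}{8} = 0 \cdot \frac{1}{8} = 0$)
$R{\left(p \right)} = p^{2}$ ($R{\left(p \right)} = 1 p^{2} = p^{2}$)
$b = \frac{1855}{132}$ ($b = 14 - \frac{7}{-64 - 68} = 14 - \frac{7}{-132} = 14 - - \frac{7}{132} = 14 + \frac{7}{132} = \frac{1855}{132} \approx 14.053$)
$b + N{\left(M{\left(-3,1 \right)},-10 \right)} R{\left(8 \right)} = \frac{1855}{132} - 10 \cdot 8^{2} = \frac{1855}{132} - 640 = - \frac{82625}{132}$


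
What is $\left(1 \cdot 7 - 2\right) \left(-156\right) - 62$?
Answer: $-842$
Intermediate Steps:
$\left(1 \cdot 7 - 2\right) \left(-156\right) - 62 = \left(7 - 2\right) \left(-156\right) - 62 = 5 \left(-156\right) - 62 = -780 - 62 = -842$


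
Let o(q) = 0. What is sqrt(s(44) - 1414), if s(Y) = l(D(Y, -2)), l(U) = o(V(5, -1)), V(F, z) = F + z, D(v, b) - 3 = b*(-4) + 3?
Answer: I*sqrt(1414) ≈ 37.603*I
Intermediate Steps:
D(v, b) = 6 - 4*b (D(v, b) = 3 + (b*(-4) + 3) = 3 + (-4*b + 3) = 3 + (3 - 4*b) = 6 - 4*b)
l(U) = 0
s(Y) = 0
sqrt(s(44) - 1414) = sqrt(0 - 1414) = sqrt(-1414) = I*sqrt(1414)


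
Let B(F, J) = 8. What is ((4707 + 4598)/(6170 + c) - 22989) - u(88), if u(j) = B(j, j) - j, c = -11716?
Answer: -127062619/5546 ≈ -22911.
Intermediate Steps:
u(j) = 8 - j
((4707 + 4598)/(6170 + c) - 22989) - u(88) = ((4707 + 4598)/(6170 - 11716) - 22989) - (8 - 1*88) = (9305/(-5546) - 22989) - (8 - 88) = (9305*(-1/5546) - 22989) - 1*(-80) = (-9305/5546 - 22989) + 80 = -127506299/5546 + 80 = -127062619/5546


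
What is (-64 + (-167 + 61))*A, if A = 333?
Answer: -56610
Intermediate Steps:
(-64 + (-167 + 61))*A = (-64 + (-167 + 61))*333 = (-64 - 106)*333 = -170*333 = -56610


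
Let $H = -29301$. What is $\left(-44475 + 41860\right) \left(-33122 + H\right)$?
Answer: $163236145$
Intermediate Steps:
$\left(-44475 + 41860\right) \left(-33122 + H\right) = \left(-44475 + 41860\right) \left(-33122 - 29301\right) = \left(-2615\right) \left(-62423\right) = 163236145$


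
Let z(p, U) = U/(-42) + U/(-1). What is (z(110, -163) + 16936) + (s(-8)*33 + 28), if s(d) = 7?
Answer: 729199/42 ≈ 17362.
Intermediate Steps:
z(p, U) = -43*U/42 (z(p, U) = U*(-1/42) + U*(-1) = -U/42 - U = -43*U/42)
(z(110, -163) + 16936) + (s(-8)*33 + 28) = (-43/42*(-163) + 16936) + (7*33 + 28) = (7009/42 + 16936) + (231 + 28) = 718321/42 + 259 = 729199/42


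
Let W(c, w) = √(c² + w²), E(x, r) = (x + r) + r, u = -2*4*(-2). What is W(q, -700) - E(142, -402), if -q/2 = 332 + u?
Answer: 662 + 4*√60901 ≈ 1649.1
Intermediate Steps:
u = 16 (u = -8*(-2) = 16)
E(x, r) = x + 2*r (E(x, r) = (r + x) + r = x + 2*r)
q = -696 (q = -2*(332 + 16) = -2*348 = -696)
W(q, -700) - E(142, -402) = √((-696)² + (-700)²) - (142 + 2*(-402)) = √(484416 + 490000) - (142 - 804) = √974416 - 1*(-662) = 4*√60901 + 662 = 662 + 4*√60901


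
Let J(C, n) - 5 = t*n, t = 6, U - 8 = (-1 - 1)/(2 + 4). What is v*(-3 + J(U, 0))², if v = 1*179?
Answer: 716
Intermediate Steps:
U = 23/3 (U = 8 + (-1 - 1)/(2 + 4) = 8 - 2/6 = 8 - 2*⅙ = 8 - ⅓ = 23/3 ≈ 7.6667)
J(C, n) = 5 + 6*n
v = 179
v*(-3 + J(U, 0))² = 179*(-3 + (5 + 6*0))² = 179*(-3 + (5 + 0))² = 179*(-3 + 5)² = 179*2² = 179*4 = 716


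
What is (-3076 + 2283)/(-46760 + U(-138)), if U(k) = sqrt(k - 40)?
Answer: 18540340/1093248889 + 793*I*sqrt(178)/2186497778 ≈ 0.016959 + 4.8388e-6*I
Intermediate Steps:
U(k) = sqrt(-40 + k)
(-3076 + 2283)/(-46760 + U(-138)) = (-3076 + 2283)/(-46760 + sqrt(-40 - 138)) = -793/(-46760 + sqrt(-178)) = -793/(-46760 + I*sqrt(178))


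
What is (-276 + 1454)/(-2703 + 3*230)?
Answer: -1178/2013 ≈ -0.58520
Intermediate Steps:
(-276 + 1454)/(-2703 + 3*230) = 1178/(-2703 + 690) = 1178/(-2013) = 1178*(-1/2013) = -1178/2013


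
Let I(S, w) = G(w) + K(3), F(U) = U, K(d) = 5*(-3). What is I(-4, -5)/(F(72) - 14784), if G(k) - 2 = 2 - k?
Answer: 1/2452 ≈ 0.00040783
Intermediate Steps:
K(d) = -15
G(k) = 4 - k (G(k) = 2 + (2 - k) = 4 - k)
I(S, w) = -11 - w (I(S, w) = (4 - w) - 15 = -11 - w)
I(-4, -5)/(F(72) - 14784) = (-11 - 1*(-5))/(72 - 14784) = (-11 + 5)/(-14712) = -6*(-1/14712) = 1/2452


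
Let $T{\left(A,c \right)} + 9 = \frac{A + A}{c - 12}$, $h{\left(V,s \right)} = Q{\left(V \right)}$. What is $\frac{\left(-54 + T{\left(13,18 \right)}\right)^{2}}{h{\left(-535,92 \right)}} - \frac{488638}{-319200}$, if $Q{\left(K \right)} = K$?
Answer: $- \frac{251158241}{51231600} \approx -4.9024$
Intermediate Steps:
$h{\left(V,s \right)} = V$
$T{\left(A,c \right)} = -9 + \frac{2 A}{-12 + c}$ ($T{\left(A,c \right)} = -9 + \frac{A + A}{c - 12} = -9 + \frac{2 A}{-12 + c}$)
$\frac{\left(-54 + T{\left(13,18 \right)}\right)^{2}}{h{\left(-535,92 \right)}} - \frac{488638}{-319200} = \frac{\left(-54 + \frac{108 - 162 + 2 \cdot 13}{-12 + 18}\right)^{2}}{-535} - \frac{488638}{-319200} = \left(-54 + \frac{108 - 162 + 26}{6}\right)^{2} \left(- \frac{1}{535}\right) - - \frac{244319}{159600} = \left(-54 + \frac{1}{6} \left(-28\right)\right)^{2} \left(- \frac{1}{535}\right) + \frac{244319}{159600} = \left(-54 - \frac{14}{3}\right)^{2} \left(- \frac{1}{535}\right) + \frac{244319}{159600} = \left(- \frac{176}{3}\right)^{2} \left(- \frac{1}{535}\right) + \frac{244319}{159600} = \frac{30976}{9} \left(- \frac{1}{535}\right) + \frac{244319}{159600} = - \frac{30976}{4815} + \frac{244319}{159600} = - \frac{251158241}{51231600}$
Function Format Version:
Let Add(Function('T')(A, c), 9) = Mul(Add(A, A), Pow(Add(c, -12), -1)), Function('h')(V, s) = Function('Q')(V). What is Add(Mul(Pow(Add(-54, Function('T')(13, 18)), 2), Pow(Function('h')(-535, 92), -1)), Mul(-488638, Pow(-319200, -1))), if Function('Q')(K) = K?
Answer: Rational(-251158241, 51231600) ≈ -4.9024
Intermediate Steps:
Function('h')(V, s) = V
Function('T')(A, c) = Add(-9, Mul(2, A, Pow(Add(-12, c), -1))) (Function('T')(A, c) = Add(-9, Mul(Add(A, A), Pow(Add(c, -12), -1))) = Add(-9, Mul(Mul(2, A), Pow(Add(-12, c), -1))) = Add(-9, Mul(2, A, Pow(Add(-12, c), -1))))
Add(Mul(Pow(Add(-54, Function('T')(13, 18)), 2), Pow(Function('h')(-535, 92), -1)), Mul(-488638, Pow(-319200, -1))) = Add(Mul(Pow(Add(-54, Mul(Pow(Add(-12, 18), -1), Add(108, Mul(-9, 18), Mul(2, 13)))), 2), Pow(-535, -1)), Mul(-488638, Pow(-319200, -1))) = Add(Mul(Pow(Add(-54, Mul(Pow(6, -1), Add(108, -162, 26))), 2), Rational(-1, 535)), Mul(-488638, Rational(-1, 319200))) = Add(Mul(Pow(Add(-54, Mul(Rational(1, 6), -28)), 2), Rational(-1, 535)), Rational(244319, 159600)) = Add(Mul(Pow(Add(-54, Rational(-14, 3)), 2), Rational(-1, 535)), Rational(244319, 159600)) = Add(Mul(Pow(Rational(-176, 3), 2), Rational(-1, 535)), Rational(244319, 159600)) = Add(Mul(Rational(30976, 9), Rational(-1, 535)), Rational(244319, 159600)) = Add(Rational(-30976, 4815), Rational(244319, 159600)) = Rational(-251158241, 51231600)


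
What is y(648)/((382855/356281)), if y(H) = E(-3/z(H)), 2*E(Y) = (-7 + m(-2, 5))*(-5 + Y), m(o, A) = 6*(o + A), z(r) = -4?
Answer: -6056777/278440 ≈ -21.753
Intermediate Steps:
m(o, A) = 6*A + 6*o (m(o, A) = 6*(A + o) = 6*A + 6*o)
E(Y) = -55/2 + 11*Y/2 (E(Y) = ((-7 + (6*5 + 6*(-2)))*(-5 + Y))/2 = ((-7 + (30 - 12))*(-5 + Y))/2 = ((-7 + 18)*(-5 + Y))/2 = (11*(-5 + Y))/2 = (-55 + 11*Y)/2 = -55/2 + 11*Y/2)
y(H) = -187/8 (y(H) = -55/2 + 11*(-3/(-4))/2 = -55/2 + 11*(-3*(-1/4))/2 = -55/2 + (11/2)*(3/4) = -55/2 + 33/8 = -187/8)
y(648)/((382855/356281)) = -187/(8*(382855/356281)) = -187/(8*(382855*(1/356281))) = -187/(8*382855/356281) = -187/8*356281/382855 = -6056777/278440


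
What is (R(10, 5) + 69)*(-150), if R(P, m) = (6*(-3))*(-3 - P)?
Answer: -45450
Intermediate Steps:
R(P, m) = 54 + 18*P (R(P, m) = -18*(-3 - P) = 54 + 18*P)
(R(10, 5) + 69)*(-150) = ((54 + 18*10) + 69)*(-150) = ((54 + 180) + 69)*(-150) = (234 + 69)*(-150) = 303*(-150) = -45450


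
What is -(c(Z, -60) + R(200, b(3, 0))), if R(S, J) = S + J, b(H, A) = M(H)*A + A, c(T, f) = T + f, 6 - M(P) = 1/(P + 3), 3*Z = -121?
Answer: -299/3 ≈ -99.667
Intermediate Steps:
Z = -121/3 (Z = (⅓)*(-121) = -121/3 ≈ -40.333)
M(P) = 6 - 1/(3 + P) (M(P) = 6 - 1/(P + 3) = 6 - 1/(3 + P))
b(H, A) = A + A*(17 + 6*H)/(3 + H) (b(H, A) = ((17 + 6*H)/(3 + H))*A + A = A*(17 + 6*H)/(3 + H) + A = A + A*(17 + 6*H)/(3 + H))
R(S, J) = J + S
-(c(Z, -60) + R(200, b(3, 0))) = -((-121/3 - 60) + (0*(20 + 7*3)/(3 + 3) + 200)) = -(-301/3 + (0*(20 + 21)/6 + 200)) = -(-301/3 + (0*(⅙)*41 + 200)) = -(-301/3 + (0 + 200)) = -(-301/3 + 200) = -1*299/3 = -299/3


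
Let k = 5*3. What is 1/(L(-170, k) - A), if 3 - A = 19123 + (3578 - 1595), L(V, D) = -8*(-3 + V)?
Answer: 1/22487 ≈ 4.4470e-5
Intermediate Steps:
k = 15
L(V, D) = 24 - 8*V
A = -21103 (A = 3 - (19123 + (3578 - 1595)) = 3 - (19123 + 1983) = 3 - 1*21106 = 3 - 21106 = -21103)
1/(L(-170, k) - A) = 1/((24 - 8*(-170)) - 1*(-21103)) = 1/((24 + 1360) + 21103) = 1/(1384 + 21103) = 1/22487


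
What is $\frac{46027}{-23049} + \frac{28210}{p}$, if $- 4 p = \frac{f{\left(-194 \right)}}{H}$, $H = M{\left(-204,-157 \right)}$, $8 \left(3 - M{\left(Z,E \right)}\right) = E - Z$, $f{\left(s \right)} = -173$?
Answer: $- \frac{7485404006}{3987477} \approx -1877.2$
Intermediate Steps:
$M{\left(Z,E \right)} = 3 - \frac{E}{8} + \frac{Z}{8}$ ($M{\left(Z,E \right)} = 3 - \frac{E - Z}{8} = 3 - \left(- \frac{Z}{8} + \frac{E}{8}\right) = 3 - \frac{E}{8} + \frac{Z}{8}$)
$H = - \frac{23}{8}$ ($H = 3 - - \frac{157}{8} + \frac{1}{8} \left(-204\right) = 3 + \frac{157}{8} - \frac{51}{2} = - \frac{23}{8} \approx -2.875$)
$p = - \frac{346}{23}$ ($p = - \frac{\left(-173\right) \frac{1}{- \frac{23}{8}}}{4} = - \frac{\left(-173\right) \left(- \frac{8}{23}\right)}{4} = \left(- \frac{1}{4}\right) \frac{1384}{23} = - \frac{346}{23} \approx -15.043$)
$\frac{46027}{-23049} + \frac{28210}{p} = \frac{46027}{-23049} + \frac{28210}{- \frac{346}{23}} = 46027 \left(- \frac{1}{23049}\right) + 28210 \left(- \frac{23}{346}\right) = - \frac{46027}{23049} - \frac{324415}{173} = - \frac{7485404006}{3987477}$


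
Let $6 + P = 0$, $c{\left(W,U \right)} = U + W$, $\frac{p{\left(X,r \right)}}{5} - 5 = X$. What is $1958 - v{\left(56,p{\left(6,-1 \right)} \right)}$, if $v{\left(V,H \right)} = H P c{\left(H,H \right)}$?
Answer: $38258$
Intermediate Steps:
$p{\left(X,r \right)} = 25 + 5 X$
$P = -6$ ($P = -6 + 0 = -6$)
$v{\left(V,H \right)} = - 12 H^{2}$ ($v{\left(V,H \right)} = H \left(-6\right) \left(H + H\right) = - 6 H 2 H = - 12 H^{2}$)
$1958 - v{\left(56,p{\left(6,-1 \right)} \right)} = 1958 - - 12 \left(25 + 5 \cdot 6\right)^{2} = 1958 - - 12 \left(25 + 30\right)^{2} = 1958 - - 12 \cdot 55^{2} = 1958 - \left(-12\right) 3025 = 1958 - -36300 = 1958 + 36300 = 38258$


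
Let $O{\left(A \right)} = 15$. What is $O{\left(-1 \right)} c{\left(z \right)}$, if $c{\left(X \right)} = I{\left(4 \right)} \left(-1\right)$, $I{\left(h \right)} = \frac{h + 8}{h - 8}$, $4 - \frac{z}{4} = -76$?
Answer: $45$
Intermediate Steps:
$z = 320$ ($z = 16 - -304 = 16 + 304 = 320$)
$I{\left(h \right)} = \frac{8 + h}{-8 + h}$
$c{\left(X \right)} = 3$ ($c{\left(X \right)} = \frac{8 + 4}{-8 + 4} \left(-1\right) = \frac{1}{-4} \cdot 12 \left(-1\right) = \left(- \frac{1}{4}\right) 12 \left(-1\right) = \left(-3\right) \left(-1\right) = 3$)
$O{\left(-1 \right)} c{\left(z \right)} = 15 \cdot 3 = 45$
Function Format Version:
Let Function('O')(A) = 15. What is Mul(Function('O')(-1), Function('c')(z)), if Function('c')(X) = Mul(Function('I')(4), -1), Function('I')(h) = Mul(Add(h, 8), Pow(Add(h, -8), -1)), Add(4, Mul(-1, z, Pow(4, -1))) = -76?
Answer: 45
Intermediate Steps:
z = 320 (z = Add(16, Mul(-4, -76)) = Add(16, 304) = 320)
Function('I')(h) = Mul(Pow(Add(-8, h), -1), Add(8, h)) (Function('I')(h) = Mul(Add(8, h), Pow(Add(-8, h), -1)) = Mul(Pow(Add(-8, h), -1), Add(8, h)))
Function('c')(X) = 3 (Function('c')(X) = Mul(Mul(Pow(Add(-8, 4), -1), Add(8, 4)), -1) = Mul(Mul(Pow(-4, -1), 12), -1) = Mul(Mul(Rational(-1, 4), 12), -1) = Mul(-3, -1) = 3)
Mul(Function('O')(-1), Function('c')(z)) = Mul(15, 3) = 45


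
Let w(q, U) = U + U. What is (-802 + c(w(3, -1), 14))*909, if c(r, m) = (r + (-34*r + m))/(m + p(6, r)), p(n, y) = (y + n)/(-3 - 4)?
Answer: -34009326/47 ≈ -7.2360e+5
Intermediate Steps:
p(n, y) = -n/7 - y/7 (p(n, y) = (n + y)/(-7) = (n + y)*(-1/7) = -n/7 - y/7)
w(q, U) = 2*U
c(r, m) = (m - 33*r)/(-6/7 + m - r/7) (c(r, m) = (r + (-34*r + m))/(m + (-1/7*6 - r/7)) = (r + (m - 34*r))/(m + (-6/7 - r/7)) = (m - 33*r)/(-6/7 + m - r/7))
(-802 + c(w(3, -1), 14))*909 = (-802 + 7*(-1*14 + 33*(2*(-1)))/(6 + 2*(-1) - 7*14))*909 = (-802 + 7*(-14 + 33*(-2))/(6 - 2 - 98))*909 = (-802 + 7*(-14 - 66)/(-94))*909 = (-802 + 7*(-1/94)*(-80))*909 = (-802 + 280/47)*909 = -37414/47*909 = -34009326/47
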